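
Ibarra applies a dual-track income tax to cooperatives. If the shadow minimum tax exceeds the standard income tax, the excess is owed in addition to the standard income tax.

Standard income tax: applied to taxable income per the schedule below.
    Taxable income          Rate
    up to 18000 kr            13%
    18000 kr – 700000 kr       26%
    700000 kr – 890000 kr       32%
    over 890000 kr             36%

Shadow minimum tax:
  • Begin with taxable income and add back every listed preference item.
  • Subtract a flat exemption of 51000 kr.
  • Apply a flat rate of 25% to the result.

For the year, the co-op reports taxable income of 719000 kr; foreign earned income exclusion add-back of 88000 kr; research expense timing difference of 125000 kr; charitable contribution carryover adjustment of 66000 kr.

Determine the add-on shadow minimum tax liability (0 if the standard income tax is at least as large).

51010 kr

Standard income tax:
  18000 kr × 13% = 2340 kr
  682000 kr × 26% = 177320 kr
  19000 kr × 32% = 6080 kr
  → 185740 kr

Shadow minimum tax:
  Adjusted income: 719000 kr + 88000 kr + 125000 kr + 66000 kr = 998000 kr
  Less exemption 51000 kr → base 947000 kr
  947000 kr × 25% = 236750 kr

Excess of shadow minimum tax over standard income tax: 236750 kr − 185740 kr = 51010 kr.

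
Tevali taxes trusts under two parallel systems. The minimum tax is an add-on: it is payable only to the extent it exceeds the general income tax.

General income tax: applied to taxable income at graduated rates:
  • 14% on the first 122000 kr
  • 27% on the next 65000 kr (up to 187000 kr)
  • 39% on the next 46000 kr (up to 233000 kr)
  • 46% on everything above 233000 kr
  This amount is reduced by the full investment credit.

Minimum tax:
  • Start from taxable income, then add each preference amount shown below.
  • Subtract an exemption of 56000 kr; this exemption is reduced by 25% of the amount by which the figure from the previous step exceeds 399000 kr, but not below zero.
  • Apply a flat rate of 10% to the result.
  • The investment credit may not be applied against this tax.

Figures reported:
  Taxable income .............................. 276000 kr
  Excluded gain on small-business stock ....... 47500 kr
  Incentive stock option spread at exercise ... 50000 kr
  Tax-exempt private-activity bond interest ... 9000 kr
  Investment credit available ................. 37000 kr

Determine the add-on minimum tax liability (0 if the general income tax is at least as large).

0 kr

Minimum tax:
  Adjusted income: 276000 kr + 47500 kr + 50000 kr + 9000 kr = 382500 kr
  Exemption: 382500 kr ≤ 399000 kr, so full 56000 kr applies
  Base: 382500 kr − 56000 kr = 326500 kr
  326500 kr × 10% = 32650 kr

General income tax:
  122000 kr × 14% = 17080 kr
  65000 kr × 27% = 17550 kr
  46000 kr × 39% = 17940 kr
  43000 kr × 46% = 19780 kr
  → 72350 kr
  Less investment credit 37000 kr → 35350 kr

32650 kr ≤ 35350 kr, so no add-on is due.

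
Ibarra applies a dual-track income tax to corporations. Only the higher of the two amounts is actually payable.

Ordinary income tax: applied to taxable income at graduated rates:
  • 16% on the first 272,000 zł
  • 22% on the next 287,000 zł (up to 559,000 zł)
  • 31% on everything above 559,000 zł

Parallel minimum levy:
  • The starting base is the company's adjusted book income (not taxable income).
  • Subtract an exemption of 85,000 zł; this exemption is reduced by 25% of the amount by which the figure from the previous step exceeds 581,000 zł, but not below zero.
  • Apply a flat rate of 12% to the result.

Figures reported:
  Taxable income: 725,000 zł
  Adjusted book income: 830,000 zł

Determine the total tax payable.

Ordinary income tax:
  272,000 zł × 16% = 43,520 zł
  287,000 zł × 22% = 63,140 zł
  166,000 zł × 31% = 51,460 zł
  → 158,120 zł

Parallel minimum levy:
  Base (adjusted book income): 830,000 zł
  Exemption: 85,000 zł − 25% × (830,000 zł − 581,000 zł) = 85,000 zł − 62,250 zł = 22,750 zł
  Base: 830,000 zł − 22,750 zł = 807,250 zł
  807,250 zł × 12% = 96,870 zł

158,120 zł > 96,870 zł, so the ordinary income tax governs.

158,120 zł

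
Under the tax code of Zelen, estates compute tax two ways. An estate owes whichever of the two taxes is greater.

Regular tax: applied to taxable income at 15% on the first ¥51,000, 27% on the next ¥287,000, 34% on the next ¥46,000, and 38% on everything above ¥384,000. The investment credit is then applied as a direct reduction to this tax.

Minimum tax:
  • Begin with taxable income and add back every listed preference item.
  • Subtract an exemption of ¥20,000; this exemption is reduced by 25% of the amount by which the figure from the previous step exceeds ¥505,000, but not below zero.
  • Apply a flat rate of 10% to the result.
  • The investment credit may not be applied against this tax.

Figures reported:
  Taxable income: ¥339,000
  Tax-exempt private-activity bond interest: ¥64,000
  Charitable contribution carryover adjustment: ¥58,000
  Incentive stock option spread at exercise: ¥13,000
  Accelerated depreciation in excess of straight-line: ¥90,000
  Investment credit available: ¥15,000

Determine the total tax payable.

¥70,480

Regular tax:
  ¥51,000 × 15% = ¥7,650
  ¥287,000 × 27% = ¥77,490
  ¥1,000 × 34% = ¥340
  → ¥85,480
  Less investment credit ¥15,000 → ¥70,480

Minimum tax:
  Adjusted income: ¥339,000 + ¥64,000 + ¥58,000 + ¥13,000 + ¥90,000 = ¥564,000
  Exemption: ¥20,000 − 25% × (¥564,000 − ¥505,000) = ¥20,000 − ¥14,750 = ¥5,250
  Base: ¥564,000 − ¥5,250 = ¥558,750
  ¥558,750 × 10% = ¥55,875

¥70,480 > ¥55,875, so the regular tax governs.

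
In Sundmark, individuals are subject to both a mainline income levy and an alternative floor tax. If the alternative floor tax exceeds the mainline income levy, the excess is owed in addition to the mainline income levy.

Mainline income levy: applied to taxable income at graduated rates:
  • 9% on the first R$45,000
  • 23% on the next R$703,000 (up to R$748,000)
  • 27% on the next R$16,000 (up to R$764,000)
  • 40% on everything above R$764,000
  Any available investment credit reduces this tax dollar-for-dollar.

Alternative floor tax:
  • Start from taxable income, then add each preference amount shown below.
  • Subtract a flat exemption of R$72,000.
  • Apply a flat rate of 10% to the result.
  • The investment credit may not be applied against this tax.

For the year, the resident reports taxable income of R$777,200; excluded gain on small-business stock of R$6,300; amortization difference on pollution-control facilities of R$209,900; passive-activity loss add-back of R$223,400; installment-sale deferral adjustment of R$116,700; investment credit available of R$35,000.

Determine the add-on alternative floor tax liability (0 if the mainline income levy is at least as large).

Alternative floor tax:
  Adjusted income: R$777,200 + R$6,300 + R$209,900 + R$223,400 + R$116,700 = R$1,333,500
  Less exemption R$72,000 → base R$1,261,500
  R$1,261,500 × 10% = R$126,150

Mainline income levy:
  R$45,000 × 9% = R$4,050
  R$703,000 × 23% = R$161,690
  R$16,000 × 27% = R$4,320
  R$13,200 × 40% = R$5,280
  → R$175,340
  Less investment credit R$35,000 → R$140,340

R$126,150 ≤ R$140,340, so no add-on is due.

R$0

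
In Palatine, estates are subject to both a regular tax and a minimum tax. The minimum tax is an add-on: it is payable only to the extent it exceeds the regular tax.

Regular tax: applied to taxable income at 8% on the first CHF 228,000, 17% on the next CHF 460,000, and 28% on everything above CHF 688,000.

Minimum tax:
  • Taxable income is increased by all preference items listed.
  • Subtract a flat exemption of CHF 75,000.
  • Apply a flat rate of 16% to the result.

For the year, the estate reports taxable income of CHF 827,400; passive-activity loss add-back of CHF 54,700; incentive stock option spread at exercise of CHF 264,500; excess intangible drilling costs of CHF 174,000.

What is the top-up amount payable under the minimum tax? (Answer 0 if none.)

CHF 63,824

Minimum tax:
  Adjusted income: CHF 827,400 + CHF 54,700 + CHF 264,500 + CHF 174,000 = CHF 1,320,600
  Less exemption CHF 75,000 → base CHF 1,245,600
  CHF 1,245,600 × 16% = CHF 199,296

Regular tax:
  CHF 228,000 × 8% = CHF 18,240
  CHF 460,000 × 17% = CHF 78,200
  CHF 139,400 × 28% = CHF 39,032
  → CHF 135,472

Excess of minimum tax over regular tax: CHF 199,296 − CHF 135,472 = CHF 63,824.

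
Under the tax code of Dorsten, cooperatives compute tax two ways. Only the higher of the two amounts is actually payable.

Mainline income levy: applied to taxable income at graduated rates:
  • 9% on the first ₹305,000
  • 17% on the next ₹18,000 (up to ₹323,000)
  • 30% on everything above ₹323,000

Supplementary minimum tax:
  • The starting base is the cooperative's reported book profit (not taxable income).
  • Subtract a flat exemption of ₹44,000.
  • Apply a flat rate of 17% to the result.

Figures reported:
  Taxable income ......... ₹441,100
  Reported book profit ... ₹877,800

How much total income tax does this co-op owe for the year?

₹141,746

Mainline income levy:
  ₹305,000 × 9% = ₹27,450
  ₹18,000 × 17% = ₹3,060
  ₹118,100 × 30% = ₹35,430
  → ₹65,940

Supplementary minimum tax:
  Base (reported book profit): ₹877,800
  Less exemption ₹44,000 → base ₹833,800
  ₹833,800 × 17% = ₹141,746

₹141,746 > ₹65,940, so the supplementary minimum tax is the binding amount.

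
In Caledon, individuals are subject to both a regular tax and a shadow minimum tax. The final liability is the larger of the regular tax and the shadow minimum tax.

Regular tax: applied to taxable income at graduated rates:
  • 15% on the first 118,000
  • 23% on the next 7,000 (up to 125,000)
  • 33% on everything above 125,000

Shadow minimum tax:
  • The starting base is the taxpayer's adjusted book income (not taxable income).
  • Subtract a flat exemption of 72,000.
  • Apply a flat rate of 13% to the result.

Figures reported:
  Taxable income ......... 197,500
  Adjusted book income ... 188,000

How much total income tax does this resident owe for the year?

43,235

Regular tax:
  118,000 × 15% = 17,700
  7,000 × 23% = 1,610
  72,500 × 33% = 23,925
  → 43,235

Shadow minimum tax:
  Base (adjusted book income): 188,000
  Less exemption 72,000 → base 116,000
  116,000 × 13% = 15,080

43,235 > 15,080, so the regular tax governs.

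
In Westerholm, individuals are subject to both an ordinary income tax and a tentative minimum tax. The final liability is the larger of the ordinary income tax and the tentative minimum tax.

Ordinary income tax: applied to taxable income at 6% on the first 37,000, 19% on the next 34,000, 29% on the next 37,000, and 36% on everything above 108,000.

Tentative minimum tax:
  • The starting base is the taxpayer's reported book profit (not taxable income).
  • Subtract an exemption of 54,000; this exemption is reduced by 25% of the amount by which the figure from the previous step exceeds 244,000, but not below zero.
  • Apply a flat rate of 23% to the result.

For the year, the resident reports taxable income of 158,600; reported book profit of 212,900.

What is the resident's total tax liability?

37,626

Tentative minimum tax:
  Base (reported book profit): 212,900
  Exemption: 212,900 ≤ 244,000, so full 54,000 applies
  Base: 212,900 − 54,000 = 158,900
  158,900 × 23% = 36,547

Ordinary income tax:
  37,000 × 6% = 2,220
  34,000 × 19% = 6,460
  37,000 × 29% = 10,730
  50,600 × 36% = 18,216
  → 37,626

37,626 > 36,547, so the ordinary income tax governs.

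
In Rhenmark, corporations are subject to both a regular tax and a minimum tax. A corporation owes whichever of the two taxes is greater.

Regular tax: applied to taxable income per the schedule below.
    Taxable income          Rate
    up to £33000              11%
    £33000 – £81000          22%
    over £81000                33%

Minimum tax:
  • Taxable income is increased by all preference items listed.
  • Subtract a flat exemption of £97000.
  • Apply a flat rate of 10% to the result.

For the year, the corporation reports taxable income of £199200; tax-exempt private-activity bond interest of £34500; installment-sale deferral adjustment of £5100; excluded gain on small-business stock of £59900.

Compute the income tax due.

Minimum tax:
  Adjusted income: £199200 + £34500 + £5100 + £59900 = £298700
  Less exemption £97000 → base £201700
  £201700 × 10% = £20170

Regular tax:
  £33000 × 11% = £3630
  £48000 × 22% = £10560
  £118200 × 33% = £39006
  → £53196

£53196 > £20170, so the regular tax governs.

£53196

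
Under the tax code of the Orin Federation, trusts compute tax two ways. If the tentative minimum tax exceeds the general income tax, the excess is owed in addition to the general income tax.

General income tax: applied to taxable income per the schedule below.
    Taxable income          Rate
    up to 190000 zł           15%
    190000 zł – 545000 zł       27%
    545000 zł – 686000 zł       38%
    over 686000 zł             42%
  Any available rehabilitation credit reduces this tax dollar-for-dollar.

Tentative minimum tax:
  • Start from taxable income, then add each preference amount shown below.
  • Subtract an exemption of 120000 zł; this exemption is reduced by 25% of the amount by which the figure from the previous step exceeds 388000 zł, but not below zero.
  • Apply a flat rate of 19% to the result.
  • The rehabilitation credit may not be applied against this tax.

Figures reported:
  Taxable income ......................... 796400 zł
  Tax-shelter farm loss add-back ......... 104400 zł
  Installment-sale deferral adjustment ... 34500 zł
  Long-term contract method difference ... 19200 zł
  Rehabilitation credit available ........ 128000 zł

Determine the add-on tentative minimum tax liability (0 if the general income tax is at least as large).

85057 zł

General income tax:
  190000 zł × 15% = 28500 zł
  355000 zł × 27% = 95850 zł
  141000 zł × 38% = 53580 zł
  110400 zł × 42% = 46368 zł
  → 224298 zł
  Less rehabilitation credit 128000 zł → 96298 zł

Tentative minimum tax:
  Adjusted income: 796400 zł + 104400 zł + 34500 zł + 19200 zł = 954500 zł
  Exemption: 25% × (954500 zł − 388000 zł) = 141625 zł ≥ 120000 zł, so the exemption is fully phased out
  Base: 954500 zł − 0 zł = 954500 zł
  954500 zł × 19% = 181355 zł

Excess of tentative minimum tax over general income tax: 181355 zł − 96298 zł = 85057 zł.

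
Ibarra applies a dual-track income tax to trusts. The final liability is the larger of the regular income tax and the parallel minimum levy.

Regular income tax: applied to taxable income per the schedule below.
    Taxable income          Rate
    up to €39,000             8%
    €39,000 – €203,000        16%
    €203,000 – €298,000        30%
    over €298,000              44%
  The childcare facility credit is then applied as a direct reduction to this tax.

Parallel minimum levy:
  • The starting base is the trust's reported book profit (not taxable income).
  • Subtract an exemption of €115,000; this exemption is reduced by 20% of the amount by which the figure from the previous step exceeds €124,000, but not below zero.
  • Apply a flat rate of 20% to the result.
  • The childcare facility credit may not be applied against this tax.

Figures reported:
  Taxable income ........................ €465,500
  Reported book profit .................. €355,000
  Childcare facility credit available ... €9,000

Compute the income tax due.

€122,560

Regular income tax:
  €39,000 × 8% = €3,120
  €164,000 × 16% = €26,240
  €95,000 × 30% = €28,500
  €167,500 × 44% = €73,700
  → €131,560
  Less childcare facility credit €9,000 → €122,560

Parallel minimum levy:
  Base (reported book profit): €355,000
  Exemption: €115,000 − 20% × (€355,000 − €124,000) = €115,000 − €46,200 = €68,800
  Base: €355,000 − €68,800 = €286,200
  €286,200 × 20% = €57,240

€122,560 > €57,240, so the regular income tax governs.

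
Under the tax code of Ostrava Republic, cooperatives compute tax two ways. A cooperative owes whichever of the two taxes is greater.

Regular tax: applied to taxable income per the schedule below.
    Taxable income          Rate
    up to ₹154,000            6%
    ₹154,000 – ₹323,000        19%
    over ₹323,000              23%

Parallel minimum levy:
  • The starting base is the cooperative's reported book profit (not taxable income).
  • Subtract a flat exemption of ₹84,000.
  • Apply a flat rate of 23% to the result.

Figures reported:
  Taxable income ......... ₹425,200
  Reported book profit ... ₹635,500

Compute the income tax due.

₹126,845

Parallel minimum levy:
  Base (reported book profit): ₹635,500
  Less exemption ₹84,000 → base ₹551,500
  ₹551,500 × 23% = ₹126,845

Regular tax:
  ₹154,000 × 6% = ₹9,240
  ₹169,000 × 19% = ₹32,110
  ₹102,200 × 23% = ₹23,506
  → ₹64,856

₹126,845 > ₹64,856, so the parallel minimum levy is the binding amount.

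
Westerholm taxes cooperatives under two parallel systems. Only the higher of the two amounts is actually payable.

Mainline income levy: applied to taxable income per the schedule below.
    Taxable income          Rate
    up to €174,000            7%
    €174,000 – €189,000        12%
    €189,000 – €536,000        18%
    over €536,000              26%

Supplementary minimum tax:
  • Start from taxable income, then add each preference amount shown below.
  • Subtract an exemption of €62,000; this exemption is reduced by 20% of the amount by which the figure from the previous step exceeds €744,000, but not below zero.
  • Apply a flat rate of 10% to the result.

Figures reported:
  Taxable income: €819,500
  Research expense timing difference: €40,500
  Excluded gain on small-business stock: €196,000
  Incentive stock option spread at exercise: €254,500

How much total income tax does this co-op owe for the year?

€150,150

Mainline income levy:
  €174,000 × 7% = €12,180
  €15,000 × 12% = €1,800
  €347,000 × 18% = €62,460
  €283,500 × 26% = €73,710
  → €150,150

Supplementary minimum tax:
  Adjusted income: €819,500 + €40,500 + €196,000 + €254,500 = €1,310,500
  Exemption: 20% × (€1,310,500 − €744,000) = €113,300 ≥ €62,000, so the exemption is fully phased out
  Base: €1,310,500 − €0 = €1,310,500
  €1,310,500 × 10% = €131,050

€150,150 > €131,050, so the mainline income levy governs.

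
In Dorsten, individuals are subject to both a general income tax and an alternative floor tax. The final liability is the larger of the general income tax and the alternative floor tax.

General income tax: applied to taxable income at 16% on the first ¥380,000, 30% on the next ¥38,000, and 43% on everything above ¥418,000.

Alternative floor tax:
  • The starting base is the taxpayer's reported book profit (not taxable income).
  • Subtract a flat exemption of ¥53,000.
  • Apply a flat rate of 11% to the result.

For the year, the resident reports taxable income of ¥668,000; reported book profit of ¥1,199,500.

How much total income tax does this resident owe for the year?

General income tax:
  ¥380,000 × 16% = ¥60,800
  ¥38,000 × 30% = ¥11,400
  ¥250,000 × 43% = ¥107,500
  → ¥179,700

Alternative floor tax:
  Base (reported book profit): ¥1,199,500
  Less exemption ¥53,000 → base ¥1,146,500
  ¥1,146,500 × 11% = ¥126,115

¥179,700 > ¥126,115, so the general income tax governs.

¥179,700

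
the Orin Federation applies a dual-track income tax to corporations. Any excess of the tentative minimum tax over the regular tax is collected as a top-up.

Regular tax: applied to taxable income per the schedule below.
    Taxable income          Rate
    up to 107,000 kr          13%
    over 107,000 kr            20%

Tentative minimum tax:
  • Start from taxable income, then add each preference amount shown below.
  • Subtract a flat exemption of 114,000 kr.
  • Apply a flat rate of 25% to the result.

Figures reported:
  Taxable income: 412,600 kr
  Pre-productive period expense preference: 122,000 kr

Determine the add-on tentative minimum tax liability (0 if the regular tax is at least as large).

Regular tax:
  107,000 kr × 13% = 13,910 kr
  305,600 kr × 20% = 61,120 kr
  → 75,030 kr

Tentative minimum tax:
  Adjusted income: 412,600 kr + 122,000 kr = 534,600 kr
  Less exemption 114,000 kr → base 420,600 kr
  420,600 kr × 25% = 105,150 kr

Excess of tentative minimum tax over regular tax: 105,150 kr − 75,030 kr = 30,120 kr.

30,120 kr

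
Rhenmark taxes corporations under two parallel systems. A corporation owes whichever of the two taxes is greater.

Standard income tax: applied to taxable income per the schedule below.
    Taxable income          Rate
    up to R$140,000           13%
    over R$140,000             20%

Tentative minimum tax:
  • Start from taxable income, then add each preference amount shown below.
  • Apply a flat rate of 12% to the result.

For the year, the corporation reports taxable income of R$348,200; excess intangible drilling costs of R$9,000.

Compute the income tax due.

R$59,840

Standard income tax:
  R$140,000 × 13% = R$18,200
  R$208,200 × 20% = R$41,640
  → R$59,840

Tentative minimum tax:
  Adjusted income: R$348,200 + R$9,000 = R$357,200
  R$357,200 × 12% = R$42,864

R$59,840 > R$42,864, so the standard income tax governs.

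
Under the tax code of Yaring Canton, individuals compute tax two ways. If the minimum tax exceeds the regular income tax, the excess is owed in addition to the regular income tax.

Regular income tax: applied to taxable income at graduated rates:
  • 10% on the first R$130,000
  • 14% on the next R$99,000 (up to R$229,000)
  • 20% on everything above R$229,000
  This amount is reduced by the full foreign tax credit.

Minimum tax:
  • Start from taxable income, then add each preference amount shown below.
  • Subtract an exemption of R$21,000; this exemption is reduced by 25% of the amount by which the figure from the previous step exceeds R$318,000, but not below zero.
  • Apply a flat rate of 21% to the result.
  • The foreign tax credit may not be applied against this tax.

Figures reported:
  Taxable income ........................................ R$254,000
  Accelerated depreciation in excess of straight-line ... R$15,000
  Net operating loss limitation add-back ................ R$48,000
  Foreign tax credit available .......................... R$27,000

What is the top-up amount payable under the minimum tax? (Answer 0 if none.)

R$57,300

Minimum tax:
  Adjusted income: R$254,000 + R$15,000 + R$48,000 = R$317,000
  Exemption: R$317,000 ≤ R$318,000, so full R$21,000 applies
  Base: R$317,000 − R$21,000 = R$296,000
  R$296,000 × 21% = R$62,160

Regular income tax:
  R$130,000 × 10% = R$13,000
  R$99,000 × 14% = R$13,860
  R$25,000 × 20% = R$5,000
  → R$31,860
  Less foreign tax credit R$27,000 → R$4,860

Excess of minimum tax over regular income tax: R$62,160 − R$4,860 = R$57,300.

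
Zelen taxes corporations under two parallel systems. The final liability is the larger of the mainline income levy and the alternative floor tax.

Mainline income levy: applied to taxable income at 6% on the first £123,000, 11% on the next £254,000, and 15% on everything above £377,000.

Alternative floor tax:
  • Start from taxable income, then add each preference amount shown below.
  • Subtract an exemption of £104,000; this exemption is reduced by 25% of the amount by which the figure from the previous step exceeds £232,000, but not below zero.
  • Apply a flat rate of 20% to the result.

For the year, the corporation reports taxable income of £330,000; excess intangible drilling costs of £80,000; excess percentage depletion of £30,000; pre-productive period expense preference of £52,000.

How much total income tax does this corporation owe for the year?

£90,600

Mainline income levy:
  £123,000 × 6% = £7,380
  £207,000 × 11% = £22,770
  → £30,150

Alternative floor tax:
  Adjusted income: £330,000 + £80,000 + £30,000 + £52,000 = £492,000
  Exemption: £104,000 − 25% × (£492,000 − £232,000) = £104,000 − £65,000 = £39,000
  Base: £492,000 − £39,000 = £453,000
  £453,000 × 20% = £90,600

£90,600 > £30,150, so the alternative floor tax is the binding amount.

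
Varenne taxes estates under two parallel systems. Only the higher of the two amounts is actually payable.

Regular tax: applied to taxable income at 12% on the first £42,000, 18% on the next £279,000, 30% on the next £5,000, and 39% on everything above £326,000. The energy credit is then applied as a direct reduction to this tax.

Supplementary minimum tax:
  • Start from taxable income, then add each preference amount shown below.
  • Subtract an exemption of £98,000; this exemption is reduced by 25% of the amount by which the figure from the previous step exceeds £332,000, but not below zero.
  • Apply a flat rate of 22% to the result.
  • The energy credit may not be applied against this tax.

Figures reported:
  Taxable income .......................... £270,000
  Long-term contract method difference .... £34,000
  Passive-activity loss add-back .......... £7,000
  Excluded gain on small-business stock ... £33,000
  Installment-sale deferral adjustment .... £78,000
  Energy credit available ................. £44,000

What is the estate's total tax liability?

Supplementary minimum tax:
  Adjusted income: £270,000 + £34,000 + £7,000 + £33,000 + £78,000 = £422,000
  Exemption: £98,000 − 25% × (£422,000 − £332,000) = £98,000 − £22,500 = £75,500
  Base: £422,000 − £75,500 = £346,500
  £346,500 × 22% = £76,230

Regular tax:
  £42,000 × 12% = £5,040
  £228,000 × 18% = £41,040
  → £46,080
  Less energy credit £44,000 → £2,080

£76,230 > £2,080, so the supplementary minimum tax is the binding amount.

£76,230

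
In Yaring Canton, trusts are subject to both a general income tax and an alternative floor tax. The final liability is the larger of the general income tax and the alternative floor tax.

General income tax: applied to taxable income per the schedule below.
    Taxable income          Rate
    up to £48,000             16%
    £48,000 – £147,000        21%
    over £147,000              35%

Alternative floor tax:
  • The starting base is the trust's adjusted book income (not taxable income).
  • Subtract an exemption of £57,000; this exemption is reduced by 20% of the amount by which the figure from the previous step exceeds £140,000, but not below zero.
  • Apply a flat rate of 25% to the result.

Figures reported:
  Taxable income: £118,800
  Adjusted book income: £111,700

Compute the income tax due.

Alternative floor tax:
  Base (adjusted book income): £111,700
  Exemption: £111,700 ≤ £140,000, so full £57,000 applies
  Base: £111,700 − £57,000 = £54,700
  £54,700 × 25% = £13,675

General income tax:
  £48,000 × 16% = £7,680
  £70,800 × 21% = £14,868
  → £22,548

£22,548 > £13,675, so the general income tax governs.

£22,548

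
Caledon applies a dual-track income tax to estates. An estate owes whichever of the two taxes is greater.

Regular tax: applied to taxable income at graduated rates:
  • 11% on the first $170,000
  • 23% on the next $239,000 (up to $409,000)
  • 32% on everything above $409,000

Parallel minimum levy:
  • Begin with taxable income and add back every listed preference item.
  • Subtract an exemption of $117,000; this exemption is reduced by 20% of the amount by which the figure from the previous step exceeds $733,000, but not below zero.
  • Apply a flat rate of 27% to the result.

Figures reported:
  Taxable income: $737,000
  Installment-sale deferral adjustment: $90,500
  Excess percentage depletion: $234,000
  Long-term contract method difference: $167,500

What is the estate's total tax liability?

Regular tax:
  $170,000 × 11% = $18,700
  $239,000 × 23% = $54,970
  $328,000 × 32% = $104,960
  → $178,630

Parallel minimum levy:
  Adjusted income: $737,000 + $90,500 + $234,000 + $167,500 = $1,229,000
  Exemption: $117,000 − 20% × ($1,229,000 − $733,000) = $117,000 − $99,200 = $17,800
  Base: $1,229,000 − $17,800 = $1,211,200
  $1,211,200 × 27% = $327,024

$327,024 > $178,630, so the parallel minimum levy is the binding amount.

$327,024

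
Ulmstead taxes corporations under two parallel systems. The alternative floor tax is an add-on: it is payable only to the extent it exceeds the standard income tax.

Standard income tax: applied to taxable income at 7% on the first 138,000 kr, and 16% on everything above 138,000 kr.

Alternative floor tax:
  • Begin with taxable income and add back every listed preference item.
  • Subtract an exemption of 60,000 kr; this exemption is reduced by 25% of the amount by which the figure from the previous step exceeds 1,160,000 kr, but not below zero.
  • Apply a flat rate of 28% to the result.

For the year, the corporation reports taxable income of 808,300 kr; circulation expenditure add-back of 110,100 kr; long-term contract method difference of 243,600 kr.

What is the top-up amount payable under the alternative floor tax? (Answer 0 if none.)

191,792 kr

Alternative floor tax:
  Adjusted income: 808,300 kr + 110,100 kr + 243,600 kr = 1,162,000 kr
  Exemption: 60,000 kr − 25% × (1,162,000 kr − 1,160,000 kr) = 60,000 kr − 500 kr = 59,500 kr
  Base: 1,162,000 kr − 59,500 kr = 1,102,500 kr
  1,102,500 kr × 28% = 308,700 kr

Standard income tax:
  138,000 kr × 7% = 9,660 kr
  670,300 kr × 16% = 107,248 kr
  → 116,908 kr

Excess of alternative floor tax over standard income tax: 308,700 kr − 116,908 kr = 191,792 kr.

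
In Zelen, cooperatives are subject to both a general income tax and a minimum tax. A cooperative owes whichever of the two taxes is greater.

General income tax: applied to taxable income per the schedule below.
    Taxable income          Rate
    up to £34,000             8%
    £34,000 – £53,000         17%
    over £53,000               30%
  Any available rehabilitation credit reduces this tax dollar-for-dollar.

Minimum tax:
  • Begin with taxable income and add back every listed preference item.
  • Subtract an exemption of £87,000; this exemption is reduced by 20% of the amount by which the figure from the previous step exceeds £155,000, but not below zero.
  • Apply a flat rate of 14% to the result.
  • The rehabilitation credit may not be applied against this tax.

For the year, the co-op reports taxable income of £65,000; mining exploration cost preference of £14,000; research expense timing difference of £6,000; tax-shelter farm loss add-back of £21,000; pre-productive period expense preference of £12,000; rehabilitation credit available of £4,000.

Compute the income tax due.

£5,550

General income tax:
  £34,000 × 8% = £2,720
  £19,000 × 17% = £3,230
  £12,000 × 30% = £3,600
  → £9,550
  Less rehabilitation credit £4,000 → £5,550

Minimum tax:
  Adjusted income: £65,000 + £14,000 + £6,000 + £21,000 + £12,000 = £118,000
  Exemption: £118,000 ≤ £155,000, so full £87,000 applies
  Base: £118,000 − £87,000 = £31,000
  £31,000 × 14% = £4,340

£5,550 > £4,340, so the general income tax governs.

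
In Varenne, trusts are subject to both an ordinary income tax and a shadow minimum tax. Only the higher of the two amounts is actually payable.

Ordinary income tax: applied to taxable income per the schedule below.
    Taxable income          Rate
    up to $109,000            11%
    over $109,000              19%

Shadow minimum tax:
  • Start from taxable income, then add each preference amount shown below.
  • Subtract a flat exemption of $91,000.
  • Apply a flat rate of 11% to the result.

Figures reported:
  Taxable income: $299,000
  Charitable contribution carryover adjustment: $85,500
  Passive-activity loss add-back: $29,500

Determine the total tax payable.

Ordinary income tax:
  $109,000 × 11% = $11,990
  $190,000 × 19% = $36,100
  → $48,090

Shadow minimum tax:
  Adjusted income: $299,000 + $85,500 + $29,500 = $414,000
  Less exemption $91,000 → base $323,000
  $323,000 × 11% = $35,530

$48,090 > $35,530, so the ordinary income tax governs.

$48,090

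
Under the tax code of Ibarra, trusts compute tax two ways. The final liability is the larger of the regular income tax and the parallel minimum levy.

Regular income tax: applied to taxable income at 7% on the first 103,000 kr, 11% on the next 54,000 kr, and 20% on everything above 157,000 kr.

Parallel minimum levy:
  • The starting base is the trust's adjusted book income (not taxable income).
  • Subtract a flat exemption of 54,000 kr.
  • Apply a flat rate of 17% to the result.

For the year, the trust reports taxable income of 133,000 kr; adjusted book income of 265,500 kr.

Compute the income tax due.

35,955 kr

Parallel minimum levy:
  Base (adjusted book income): 265,500 kr
  Less exemption 54,000 kr → base 211,500 kr
  211,500 kr × 17% = 35,955 kr

Regular income tax:
  103,000 kr × 7% = 7,210 kr
  30,000 kr × 11% = 3,300 kr
  → 10,510 kr

35,955 kr > 10,510 kr, so the parallel minimum levy is the binding amount.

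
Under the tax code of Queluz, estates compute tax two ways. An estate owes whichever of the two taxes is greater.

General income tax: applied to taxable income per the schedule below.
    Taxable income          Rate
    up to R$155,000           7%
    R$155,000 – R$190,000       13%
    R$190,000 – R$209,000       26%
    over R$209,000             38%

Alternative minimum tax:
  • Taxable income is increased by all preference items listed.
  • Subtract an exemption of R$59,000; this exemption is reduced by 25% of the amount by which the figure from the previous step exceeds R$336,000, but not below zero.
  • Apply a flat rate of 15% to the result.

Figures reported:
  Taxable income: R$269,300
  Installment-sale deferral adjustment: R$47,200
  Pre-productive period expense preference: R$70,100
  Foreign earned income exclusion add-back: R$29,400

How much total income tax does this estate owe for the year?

Alternative minimum tax:
  Adjusted income: R$269,300 + R$47,200 + R$70,100 + R$29,400 = R$416,000
  Exemption: R$59,000 − 25% × (R$416,000 − R$336,000) = R$59,000 − R$20,000 = R$39,000
  Base: R$416,000 − R$39,000 = R$377,000
  R$377,000 × 15% = R$56,550

General income tax:
  R$155,000 × 7% = R$10,850
  R$35,000 × 13% = R$4,550
  R$19,000 × 26% = R$4,940
  R$60,300 × 38% = R$22,914
  → R$43,254

R$56,550 > R$43,254, so the alternative minimum tax is the binding amount.

R$56,550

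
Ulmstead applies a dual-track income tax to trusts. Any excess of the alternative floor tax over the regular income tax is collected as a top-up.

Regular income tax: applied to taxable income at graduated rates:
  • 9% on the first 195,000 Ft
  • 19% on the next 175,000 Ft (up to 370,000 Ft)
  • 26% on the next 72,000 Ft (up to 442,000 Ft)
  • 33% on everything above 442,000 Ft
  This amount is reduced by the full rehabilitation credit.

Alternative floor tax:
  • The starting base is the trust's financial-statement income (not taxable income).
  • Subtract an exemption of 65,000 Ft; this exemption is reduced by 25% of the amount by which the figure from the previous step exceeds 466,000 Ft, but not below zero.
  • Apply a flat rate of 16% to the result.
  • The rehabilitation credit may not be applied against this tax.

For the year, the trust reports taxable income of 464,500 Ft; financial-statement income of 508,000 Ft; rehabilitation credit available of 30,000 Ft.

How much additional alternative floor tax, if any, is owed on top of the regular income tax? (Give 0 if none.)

Alternative floor tax:
  Base (financial-statement income): 508,000 Ft
  Exemption: 65,000 Ft − 25% × (508,000 Ft − 466,000 Ft) = 65,000 Ft − 10,500 Ft = 54,500 Ft
  Base: 508,000 Ft − 54,500 Ft = 453,500 Ft
  453,500 Ft × 16% = 72,560 Ft

Regular income tax:
  195,000 Ft × 9% = 17,550 Ft
  175,000 Ft × 19% = 33,250 Ft
  72,000 Ft × 26% = 18,720 Ft
  22,500 Ft × 33% = 7,425 Ft
  → 76,945 Ft
  Less rehabilitation credit 30,000 Ft → 46,945 Ft

Excess of alternative floor tax over regular income tax: 72,560 Ft − 46,945 Ft = 25,615 Ft.

25,615 Ft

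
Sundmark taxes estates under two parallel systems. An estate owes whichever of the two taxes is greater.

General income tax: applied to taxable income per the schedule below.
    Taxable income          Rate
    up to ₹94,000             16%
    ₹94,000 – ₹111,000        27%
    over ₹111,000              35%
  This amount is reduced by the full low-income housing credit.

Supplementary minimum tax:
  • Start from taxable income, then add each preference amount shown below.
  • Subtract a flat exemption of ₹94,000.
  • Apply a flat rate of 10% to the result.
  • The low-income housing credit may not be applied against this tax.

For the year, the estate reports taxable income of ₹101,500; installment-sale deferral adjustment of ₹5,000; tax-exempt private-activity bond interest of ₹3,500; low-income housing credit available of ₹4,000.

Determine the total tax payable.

₹13,065

General income tax:
  ₹94,000 × 16% = ₹15,040
  ₹7,500 × 27% = ₹2,025
  → ₹17,065
  Less low-income housing credit ₹4,000 → ₹13,065

Supplementary minimum tax:
  Adjusted income: ₹101,500 + ₹5,000 + ₹3,500 = ₹110,000
  Less exemption ₹94,000 → base ₹16,000
  ₹16,000 × 10% = ₹1,600

₹13,065 > ₹1,600, so the general income tax governs.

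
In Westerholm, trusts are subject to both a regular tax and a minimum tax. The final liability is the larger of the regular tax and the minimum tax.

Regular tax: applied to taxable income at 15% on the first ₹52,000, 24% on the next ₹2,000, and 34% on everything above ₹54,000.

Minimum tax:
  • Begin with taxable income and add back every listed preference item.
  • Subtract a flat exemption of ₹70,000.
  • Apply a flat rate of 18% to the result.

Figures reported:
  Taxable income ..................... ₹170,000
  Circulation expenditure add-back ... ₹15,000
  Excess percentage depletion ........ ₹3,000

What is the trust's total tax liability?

Regular tax:
  ₹52,000 × 15% = ₹7,800
  ₹2,000 × 24% = ₹480
  ₹116,000 × 34% = ₹39,440
  → ₹47,720

Minimum tax:
  Adjusted income: ₹170,000 + ₹15,000 + ₹3,000 = ₹188,000
  Less exemption ₹70,000 → base ₹118,000
  ₹118,000 × 18% = ₹21,240

₹47,720 > ₹21,240, so the regular tax governs.

₹47,720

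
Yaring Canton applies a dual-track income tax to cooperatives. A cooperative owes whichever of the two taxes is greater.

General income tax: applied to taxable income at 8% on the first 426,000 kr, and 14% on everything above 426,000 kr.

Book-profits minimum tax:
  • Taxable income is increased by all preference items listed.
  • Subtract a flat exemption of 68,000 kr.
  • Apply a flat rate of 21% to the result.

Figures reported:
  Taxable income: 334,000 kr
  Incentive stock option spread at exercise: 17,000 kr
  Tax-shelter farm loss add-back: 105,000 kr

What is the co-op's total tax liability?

81,480 kr

Book-profits minimum tax:
  Adjusted income: 334,000 kr + 17,000 kr + 105,000 kr = 456,000 kr
  Less exemption 68,000 kr → base 388,000 kr
  388,000 kr × 21% = 81,480 kr

General income tax:
  334,000 kr × 8% = 26,720 kr

81,480 kr > 26,720 kr, so the book-profits minimum tax is the binding amount.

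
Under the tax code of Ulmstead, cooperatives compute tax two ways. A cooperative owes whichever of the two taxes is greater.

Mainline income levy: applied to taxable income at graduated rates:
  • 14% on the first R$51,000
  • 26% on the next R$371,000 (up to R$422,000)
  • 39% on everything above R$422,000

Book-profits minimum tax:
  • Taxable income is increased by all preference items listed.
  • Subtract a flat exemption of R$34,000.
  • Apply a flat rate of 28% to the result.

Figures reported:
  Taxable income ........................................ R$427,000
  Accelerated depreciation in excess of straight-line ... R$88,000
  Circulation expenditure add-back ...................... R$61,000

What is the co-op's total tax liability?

R$151,760

Mainline income levy:
  R$51,000 × 14% = R$7,140
  R$371,000 × 26% = R$96,460
  R$5,000 × 39% = R$1,950
  → R$105,550

Book-profits minimum tax:
  Adjusted income: R$427,000 + R$88,000 + R$61,000 = R$576,000
  Less exemption R$34,000 → base R$542,000
  R$542,000 × 28% = R$151,760

R$151,760 > R$105,550, so the book-profits minimum tax is the binding amount.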